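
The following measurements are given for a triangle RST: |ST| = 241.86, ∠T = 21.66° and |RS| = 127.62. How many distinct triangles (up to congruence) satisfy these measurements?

2

|ST|·sin T = 241.86·sin(21.66°) ≈ 89.27.
Since |ST| sin T < |RS| < |ST| (89.27 < 127.62 < 241.86), two triangles exist.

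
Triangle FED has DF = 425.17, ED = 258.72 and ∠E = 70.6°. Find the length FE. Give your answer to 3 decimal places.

434.101

Law of sines: sin F = ED·sin E/DF ≈ 0.57396.
Since DF ≥ ED, only the acute value applies: ∠F ≈ 35.03°.
Then ∠D = 180° − ∠E − ∠F ≈ 74.37°.
Law of sines gives FE = DF·sin D/sin E ≈ 434.1.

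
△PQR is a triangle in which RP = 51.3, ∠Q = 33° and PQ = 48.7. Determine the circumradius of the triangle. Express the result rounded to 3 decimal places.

47.095

Law of sines: sin R = PQ·sin Q/RP ≈ 0.51704.
Since RP ≥ PQ, only the acute value applies: ∠R ≈ 31.13°.
Then ∠P = 180° − ∠Q − ∠R ≈ 115.87°.
Law of sines gives QR = RP·sin P/sin Q ≈ 84.754.
Circumradius = RP/(2 sin Q) ≈ 47.095.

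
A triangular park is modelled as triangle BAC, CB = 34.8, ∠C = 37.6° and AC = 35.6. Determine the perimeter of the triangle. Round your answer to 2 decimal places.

By the law of cosines, BA² = AC² + CB² − 2·AC·CB·cos C = 515.3, so BA ≈ 22.7.
Semiperimeter s = (35.6+34.8+22.7)/2 = 46.55.
Perimeter = 35.6 + 34.8 + 22.7 = 93.1.

perimeter ≈ 93.10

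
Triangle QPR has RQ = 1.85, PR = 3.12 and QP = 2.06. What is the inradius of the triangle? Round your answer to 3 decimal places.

Semiperimeter s = (3.12 + 1.85 + 2.06)/2 = 3.515.
Heron's formula: area = √(3.515·0.395·1.665·1.455) ≈ 1.834.
Inradius = area/s = 1.834/3.515 ≈ 0.52176.

r ≈ 0.522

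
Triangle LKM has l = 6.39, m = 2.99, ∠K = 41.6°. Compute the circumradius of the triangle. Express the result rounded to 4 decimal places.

By the law of cosines, k² = m² + l² − 2·m·l·cos K = 21.197, so k ≈ 4.604.
Area = ½·m·l·sin K ≈ 6.3425.
Circumradius = k/(2 sin K) ≈ 3.4673.

3.4673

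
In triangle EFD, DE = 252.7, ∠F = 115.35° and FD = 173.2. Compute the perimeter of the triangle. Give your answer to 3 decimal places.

Law of sines: sin E = FD·sin F/DE ≈ 0.61940.
Since DE ≥ FD, only the acute value applies: ∠E ≈ 38.27°.
Then ∠D = 180° − ∠F − ∠E ≈ 26.38°.
Law of sines gives EF = DE·sin D/sin F ≈ 124.23.
Semiperimeter s = (173.2+252.7+124.23)/2 = 275.07.
Perimeter = 173.2 + 252.7 + 124.23 = 550.13.

550.134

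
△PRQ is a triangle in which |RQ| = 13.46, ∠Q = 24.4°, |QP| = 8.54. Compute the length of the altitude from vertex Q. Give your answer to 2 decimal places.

7.10

By the law of cosines, |PR|² = |RQ|² + |QP|² − 2·|RQ|·|QP|·cos Q = 44.74, so |PR| ≈ 6.6888.
Area = ½·|RQ|·|QP|·sin Q ≈ 23.743.
The altitude from Q has length 2·area/|PR| ≈ 7.0993.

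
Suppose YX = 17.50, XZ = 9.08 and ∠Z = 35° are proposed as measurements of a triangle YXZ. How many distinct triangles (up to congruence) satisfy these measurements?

XZ·sin Z = 9.08·sin(35°) ≈ 5.208.
Since YX ≥ XZ, exactly one triangle exists.

1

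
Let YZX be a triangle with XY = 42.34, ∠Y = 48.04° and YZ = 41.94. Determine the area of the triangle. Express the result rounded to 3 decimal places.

660.230

Area = ½·XY·YZ·sin Y ≈ 660.23.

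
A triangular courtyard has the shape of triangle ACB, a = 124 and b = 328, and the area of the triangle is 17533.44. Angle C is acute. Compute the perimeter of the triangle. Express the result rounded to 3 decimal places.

From area = ½·b·a·sin C, we get sin C = 2·area/(b·a) ≈ 0.86219.
Taking the acute solution, ∠C ≈ 1.040 rad.
Law of cosines then gives c ≈ 285.92.
Perimeter = 124 + 285.92 + 328 = 737.92.

737.923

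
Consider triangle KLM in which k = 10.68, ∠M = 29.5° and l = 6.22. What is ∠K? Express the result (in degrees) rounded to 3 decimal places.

By the law of cosines, m² = k² + l² − 2·k·l·cos M = 37.116, so m ≈ 6.0923.
Law of cosines again: cos K = (l² + m² − k²)/(2·l·m) ≈ -0.50480, so ∠K ≈ 120.32°.

120.318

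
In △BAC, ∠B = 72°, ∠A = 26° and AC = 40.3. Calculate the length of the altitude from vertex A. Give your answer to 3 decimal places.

The third angle is ∠C = 180° − ∠B − ∠A = 82.00°.
Law of sines: CB = AC·sin A/sin B ≈ 18.576.
Law of sines: BA = AC·sin C/sin B ≈ 41.962.
Area = ½·AC·CB·sin C ≈ 370.65.
The altitude from A has length 2·area/CB ≈ 39.908.

h_A ≈ 39.908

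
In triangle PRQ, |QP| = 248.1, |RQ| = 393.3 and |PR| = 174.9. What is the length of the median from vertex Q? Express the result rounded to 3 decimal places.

Median from Q: ½√(2·|RQ|² + 2·|QP|² − |PR|²) ≈ 316.97.

m_Q ≈ 316.973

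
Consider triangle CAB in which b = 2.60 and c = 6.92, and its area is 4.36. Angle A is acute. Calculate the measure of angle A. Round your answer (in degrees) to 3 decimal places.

From area = ½·b·c·sin A, we get sin A = 2·area/(b·c) ≈ 0.48466.
Taking the acute solution, ∠A ≈ 28.99°.

28.990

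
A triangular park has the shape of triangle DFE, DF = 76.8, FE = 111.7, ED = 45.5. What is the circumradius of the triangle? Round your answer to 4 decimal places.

R ≈ 73.0918

By the law of cosines, cos D = (ED² + DF² − FE²) / (2·ED·DF) ≈ -0.64509, so ∠D ≈ 2.272 rad.
Circumradius = FE/(2 sin D) ≈ 73.092.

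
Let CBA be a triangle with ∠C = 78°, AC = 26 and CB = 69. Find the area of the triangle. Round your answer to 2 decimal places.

Area = ½·AC·CB·sin C ≈ 877.4.

area ≈ 877.40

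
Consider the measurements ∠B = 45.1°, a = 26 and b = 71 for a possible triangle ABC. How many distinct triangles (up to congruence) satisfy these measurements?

1

a·sin B = 26·sin(45.1°) ≈ 18.42.
Since b ≥ a, exactly one triangle exists.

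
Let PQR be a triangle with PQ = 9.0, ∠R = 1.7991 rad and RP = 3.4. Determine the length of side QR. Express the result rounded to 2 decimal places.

Law of sines: sin Q = RP·sin R/PQ ≈ 0.36798.
Since PQ ≥ RP, only the acute value applies: ∠Q ≈ 0.3768 rad.
Then ∠P = π − ∠R − ∠Q ≈ 0.9657 rad.
Law of sines gives QR = PQ·sin P/sin R ≈ 7.599.

7.60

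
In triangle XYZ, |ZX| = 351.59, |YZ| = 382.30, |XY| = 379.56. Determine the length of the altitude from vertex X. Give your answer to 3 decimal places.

h_X ≈ 310.784

Semiperimeter s = (382.3 + 351.59 + 379.56)/2 = 556.73.
Heron's formula: area = √(556.73·174.43·205.14·177.17) ≈ 59406.
The altitude from X has length 2·area/|YZ| ≈ 310.78.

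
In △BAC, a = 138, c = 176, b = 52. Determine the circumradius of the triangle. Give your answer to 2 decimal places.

R ≈ 114.90

By the law of cosines, cos B = (a² + c² − b²) / (2·a·c) ≈ 0.97406, so ∠B ≈ 13.08°.
Circumradius = b/(2 sin B) ≈ 114.9.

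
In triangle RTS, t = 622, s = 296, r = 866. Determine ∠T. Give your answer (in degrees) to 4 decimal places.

By the law of cosines, cos T = (s² + r² − t²) / (2·s·r) ≈ 0.87910, so ∠T ≈ 28.47°.

28.4665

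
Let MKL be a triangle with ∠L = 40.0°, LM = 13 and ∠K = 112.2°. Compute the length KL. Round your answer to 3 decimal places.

The third angle is ∠M = 180° − ∠K − ∠L = 27.80°.
Law of sines: KL = LM·sin M/sin K ≈ 6.5485.

6.548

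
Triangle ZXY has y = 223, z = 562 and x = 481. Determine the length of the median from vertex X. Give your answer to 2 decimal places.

Median from X: ½√(2·y² + 2·z² − x²) ≈ 353.48.

353.48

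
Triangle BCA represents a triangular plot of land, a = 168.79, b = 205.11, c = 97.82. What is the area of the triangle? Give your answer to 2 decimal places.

8194.38

Semiperimeter s = (205.11 + 97.82 + 168.79)/2 = 235.86.
Heron's formula: area = √(235.86·30.75·138.04·67.07) ≈ 8194.4.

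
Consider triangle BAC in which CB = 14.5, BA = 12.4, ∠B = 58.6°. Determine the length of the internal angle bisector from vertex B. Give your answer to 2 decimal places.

11.66

By the law of cosines, AC² = CB² + BA² − 2·CB·BA·cos B = 176.65, so AC ≈ 13.291.
The bisector from B has length 2·CB·BA·cos(∠B/2)/(CB+BA) ≈ 11.658.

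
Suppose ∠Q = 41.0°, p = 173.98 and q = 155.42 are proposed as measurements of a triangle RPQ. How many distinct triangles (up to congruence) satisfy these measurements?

2

p·sin Q = 173.98·sin(41.0°) ≈ 114.1.
Since p sin Q < q < p (114.1 < 155.42 < 173.98), two triangles exist.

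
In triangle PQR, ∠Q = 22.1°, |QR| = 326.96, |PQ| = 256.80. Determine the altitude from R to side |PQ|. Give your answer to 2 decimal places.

123.01

By the law of cosines, |RP|² = |PQ|² + |QR|² − 2·|PQ|·|QR|·cos Q = 17260, so |RP| ≈ 131.38.
Area = ½·|PQ|·|QR|·sin Q ≈ 15795.
The altitude from R has length 2·area/|PQ| ≈ 123.01.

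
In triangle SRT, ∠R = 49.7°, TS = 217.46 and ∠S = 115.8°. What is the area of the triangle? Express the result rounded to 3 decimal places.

The third angle is ∠T = 180° − ∠S − ∠R = 14.50°.
Law of sines: RT = TS·sin S/sin R ≈ 256.71.
Law of sines: SR = TS·sin T/sin R ≈ 71.391.
Area = ½·TS·RT·sin T ≈ 6988.6.

area ≈ 6988.581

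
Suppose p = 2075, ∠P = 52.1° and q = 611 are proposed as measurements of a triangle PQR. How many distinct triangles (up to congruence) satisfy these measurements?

q·sin P = 611·sin(52.1°) ≈ 482.1.
Since p ≥ q, exactly one triangle exists.

1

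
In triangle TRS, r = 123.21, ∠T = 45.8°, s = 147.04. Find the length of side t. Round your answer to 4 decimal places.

107.4275

By the law of cosines, t² = r² + s² − 2·r·s·cos T = 11541, so t ≈ 107.43.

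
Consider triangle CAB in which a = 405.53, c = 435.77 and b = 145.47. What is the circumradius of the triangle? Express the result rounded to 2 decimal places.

By the law of cosines, cos C = (a² + b² − c²) / (2·a·b) ≈ -0.03627, so ∠C ≈ 92.08°.
Circumradius = c/(2 sin C) ≈ 218.03.

218.03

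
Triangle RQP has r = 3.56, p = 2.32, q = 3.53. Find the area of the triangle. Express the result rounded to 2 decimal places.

Semiperimeter s = (3.56 + 3.53 + 2.32)/2 = 4.705.
Heron's formula: area = √(4.705·1.145·1.175·2.385) ≈ 3.8855.

area ≈ 3.89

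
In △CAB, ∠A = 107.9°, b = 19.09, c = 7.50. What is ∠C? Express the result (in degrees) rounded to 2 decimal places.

By the law of cosines, a² = b² + c² − 2·b·c·cos A = 508.69, so a ≈ 22.554.
Law of cosines again: cos C = (a² + b² − c²)/(2·a·b) ≈ 0.94861, so ∠C ≈ 18.45°.

∠C ≈ 18.45°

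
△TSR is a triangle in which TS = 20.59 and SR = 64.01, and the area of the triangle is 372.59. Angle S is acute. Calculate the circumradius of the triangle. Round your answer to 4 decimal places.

From area = ½·TS·SR·sin S, we get sin S = 2·area/(TS·SR) ≈ 0.56540.
Taking the acute solution, ∠S ≈ 34.43°.
Law of cosines then gives RT ≈ 48.447.
Circumradius = RT/(2 sin S) ≈ 42.843.

42.8426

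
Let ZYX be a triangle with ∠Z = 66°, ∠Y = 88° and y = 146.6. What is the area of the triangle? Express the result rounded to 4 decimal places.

The third angle is ∠X = 180° − ∠Z − ∠Y = 26.00°.
Law of sines: z = y·sin Z/sin Y ≈ 134.01.
Law of sines: x = y·sin X/sin Y ≈ 64.304.
Area = ½·y·z·sin X ≈ 4306.

area ≈ 4306.0068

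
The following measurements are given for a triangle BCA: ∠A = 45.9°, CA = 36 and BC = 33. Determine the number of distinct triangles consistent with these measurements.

2

CA·sin A = 36·sin(45.9°) ≈ 25.85.
Since CA sin A < BC < CA (25.85 < 33 < 36), two triangles exist.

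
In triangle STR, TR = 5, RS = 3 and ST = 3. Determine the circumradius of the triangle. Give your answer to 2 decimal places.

2.71

By the law of cosines, cos S = (RS² + ST² − TR²) / (2·RS·ST) ≈ -0.38889, so ∠S ≈ 1.970 rad.
Circumradius = TR/(2 sin S) ≈ 2.7136.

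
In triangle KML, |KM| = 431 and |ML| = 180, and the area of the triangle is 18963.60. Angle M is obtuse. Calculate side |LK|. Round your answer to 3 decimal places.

From area = ½·|KM|·|ML|·sin M, we get sin M = 2·area/(|KM|·|ML|) ≈ 0.48888.
Taking the obtuse solution, ∠M ≈ 2.631 rad.
Law of cosines then gives |LK| ≈ 594.57.

594.571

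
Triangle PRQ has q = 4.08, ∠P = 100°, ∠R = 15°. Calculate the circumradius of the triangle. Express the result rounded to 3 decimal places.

The third angle is ∠Q = 180° − ∠P − ∠R = 65.00°.
Law of sines: p = q·sin P/sin Q ≈ 4.4334.
Law of sines: r = q·sin R/sin Q ≈ 1.1651.
Circumradius = q/(2 sin Q) ≈ 2.2509.

2.251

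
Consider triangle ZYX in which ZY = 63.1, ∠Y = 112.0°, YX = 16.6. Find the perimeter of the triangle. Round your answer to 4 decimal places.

150.7066

By the law of cosines, XZ² = ZY² + YX² − 2·ZY·YX·cos Y = 5041.9, so XZ ≈ 71.007.
Semiperimeter s = (16.6+71.007+63.1)/2 = 75.353.
Perimeter = 16.6 + 71.007 + 63.1 = 150.71.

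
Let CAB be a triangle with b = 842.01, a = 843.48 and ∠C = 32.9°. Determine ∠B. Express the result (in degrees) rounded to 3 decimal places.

By the law of cosines, c² = a² + b² − 2·a·b·cos C = 2.2781e+05, so c ≈ 477.3.
Law of cosines again: cos B = (c² + a² − b²)/(2·c·a) ≈ 0.28601, so ∠B ≈ 73.38°.

∠B ≈ 73.381°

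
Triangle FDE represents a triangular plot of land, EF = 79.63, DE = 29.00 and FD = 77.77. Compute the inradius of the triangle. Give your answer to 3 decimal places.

Semiperimeter s = (29 + 79.63 + 77.77)/2 = 93.2.
Heron's formula: area = √(93.2·64.2·13.57·15.43) ≈ 1119.3.
Inradius = area/s = 1119.3/93.2 ≈ 12.01.

r ≈ 12.010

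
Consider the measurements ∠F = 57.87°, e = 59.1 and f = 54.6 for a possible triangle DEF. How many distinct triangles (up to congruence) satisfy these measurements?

e·sin F = 59.1·sin(57.87°) ≈ 50.05.
Since e sin F < f < e (50.05 < 54.6 < 59.1), two triangles exist.

2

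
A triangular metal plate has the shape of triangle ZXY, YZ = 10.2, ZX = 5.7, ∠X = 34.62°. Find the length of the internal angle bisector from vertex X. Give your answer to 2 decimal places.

Law of sines: sin Y = ZX·sin X/YZ ≈ 0.31748.
Since YZ ≥ ZX, only the acute value applies: ∠Y ≈ 18.51°.
Then ∠Z = 180° − ∠X − ∠Y ≈ 126.87°.
Law of sines gives XY = YZ·sin Z/sin X ≈ 14.363.
The bisector from X has length 2·ZX·XY·cos(∠X/2)/(ZX+XY) ≈ 7.7916.

t_X ≈ 7.79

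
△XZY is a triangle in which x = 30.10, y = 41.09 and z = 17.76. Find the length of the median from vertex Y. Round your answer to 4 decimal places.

13.7338

Median from Y: ½√(2·x² + 2·z² − y²) ≈ 13.734.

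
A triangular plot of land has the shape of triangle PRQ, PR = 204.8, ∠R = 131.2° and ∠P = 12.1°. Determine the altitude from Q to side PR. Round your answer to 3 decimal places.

h_Q ≈ 54.049

The third angle is ∠Q = 180° − ∠P − ∠R = 36.70°.
Law of sines: RQ = PR·sin P/sin Q ≈ 71.834.
Law of sines: QP = PR·sin R/sin Q ≈ 257.84.
Area = ½·PR·RQ·sin R ≈ 5534.6.
The altitude from Q has length 2·area/PR ≈ 54.049.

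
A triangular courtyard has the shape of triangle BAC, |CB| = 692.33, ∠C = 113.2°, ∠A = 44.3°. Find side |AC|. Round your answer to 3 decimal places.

379.349

The third angle is ∠B = 180° − ∠A − ∠C = 22.50°.
Law of sines: |AC| = |CB|·sin B/sin A ≈ 379.35.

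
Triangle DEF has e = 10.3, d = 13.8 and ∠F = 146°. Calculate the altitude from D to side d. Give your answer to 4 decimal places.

By the law of cosines, f² = d² + e² − 2·d·e·cos F = 532.21, so f ≈ 23.07.
Area = ½·d·e·sin F ≈ 39.742.
The altitude from D has length 2·area/d ≈ 5.7597.

5.7597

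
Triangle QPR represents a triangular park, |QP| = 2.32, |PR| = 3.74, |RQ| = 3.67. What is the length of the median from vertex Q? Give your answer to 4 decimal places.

Median from Q: ½√(2·|RQ|² + 2·|QP|² − |PR|²) ≈ 2.4349.

2.4349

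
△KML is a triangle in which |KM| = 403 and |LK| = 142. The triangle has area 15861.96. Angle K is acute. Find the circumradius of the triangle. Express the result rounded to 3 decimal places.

R ≈ 266.518

From area = ½·|LK|·|KM|·sin K, we get sin K = 2·area/(|LK|·|KM|) ≈ 0.55436.
Taking the acute solution, ∠K ≈ 33.67°.
Law of cosines then gives |ML| ≈ 295.5.
Circumradius = |ML|/(2 sin K) ≈ 266.52.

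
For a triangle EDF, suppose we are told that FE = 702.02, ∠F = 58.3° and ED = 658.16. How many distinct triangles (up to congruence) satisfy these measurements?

FE·sin F = 702.02·sin(58.3°) ≈ 597.3.
Since FE sin F < ED < FE (597.3 < 658.16 < 702.02), two triangles exist.

2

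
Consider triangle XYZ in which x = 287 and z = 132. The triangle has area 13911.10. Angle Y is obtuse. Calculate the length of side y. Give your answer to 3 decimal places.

From area = ½·z·x·sin Y, we get sin Y = 2·area/(z·x) ≈ 0.73441.
Taking the obtuse solution, ∠Y ≈ 132.74°.
Law of cosines then gives y ≈ 388.87.

388.867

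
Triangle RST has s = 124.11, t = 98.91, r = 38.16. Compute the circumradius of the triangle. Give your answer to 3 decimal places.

By the law of cosines, cos R = (s² + t² − r²) / (2·s·t) ≈ 0.96655, so ∠R ≈ 14.86°.
Circumradius = r/(2 sin R) ≈ 74.397.

74.397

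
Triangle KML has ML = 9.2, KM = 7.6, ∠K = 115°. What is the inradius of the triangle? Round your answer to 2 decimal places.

1.01

Law of sines: sin L = KM·sin K/ML ≈ 0.74869.
Since ML ≥ KM, only the acute value applies: ∠L ≈ 48.48°.
Then ∠M = 180° − ∠K − ∠L ≈ 16.52°.
Law of sines gives LK = ML·sin M/sin K ≈ 2.887.
Area = ½·ML·KM·sin M ≈ 9.9427.
Semiperimeter s = (9.2+2.887+7.6)/2 = 9.8435.
Inradius = area/s = 9.9427/9.8435 ≈ 1.0101.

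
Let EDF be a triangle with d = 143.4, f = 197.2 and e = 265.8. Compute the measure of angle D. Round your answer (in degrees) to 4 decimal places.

By the law of cosines, cos D = (f² + e² − d²) / (2·f·e) ≈ 0.84873, so ∠D ≈ 31.93°.

∠D ≈ 31.9259°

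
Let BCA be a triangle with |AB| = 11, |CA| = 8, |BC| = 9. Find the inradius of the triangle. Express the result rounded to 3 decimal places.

Semiperimeter s = (8 + 11 + 9)/2 = 14.
Heron's formula: area = √(14·6·3·5) ≈ 35.496.
Inradius = area/s = 35.496/14 ≈ 2.5355.

2.535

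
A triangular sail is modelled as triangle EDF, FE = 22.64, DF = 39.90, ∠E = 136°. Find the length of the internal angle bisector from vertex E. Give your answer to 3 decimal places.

Law of sines: sin D = FE·sin E/DF ≈ 0.39416.
Since DF ≥ FE, only the acute value applies: ∠D ≈ 23.21°.
Then ∠F = 180° − ∠E − ∠D ≈ 20.79°.
Law of sines gives ED = DF·sin F/sin E ≈ 20.384.
The bisector from E has length 2·FE·ED·cos(∠E/2)/(FE+ED) ≈ 8.0364.

t_E ≈ 8.036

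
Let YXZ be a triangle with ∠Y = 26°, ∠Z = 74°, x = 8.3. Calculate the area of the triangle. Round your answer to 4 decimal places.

14.7387

The third angle is ∠X = 180° − ∠Z − ∠Y = 80.00°.
Law of sines: y = x·sin Y/sin X ≈ 3.6946.
Law of sines: z = x·sin Z/sin X ≈ 8.1016.
Area = ½·x·y·sin Z ≈ 14.739.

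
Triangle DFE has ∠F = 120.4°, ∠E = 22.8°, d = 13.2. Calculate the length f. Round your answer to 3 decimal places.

The third angle is ∠D = 180° − ∠F − ∠E = 36.80°.
Law of sines: f = d·sin F/sin D ≈ 19.006.

19.006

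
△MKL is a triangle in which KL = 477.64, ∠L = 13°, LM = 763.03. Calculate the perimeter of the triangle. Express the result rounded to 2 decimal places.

perimeter ≈ 1557.10

By the law of cosines, MK² = KL² + LM² − 2·KL·LM·cos L = 1.0013e+05, so MK ≈ 316.43.
Semiperimeter s = (477.64+763.03+316.43)/2 = 778.55.
Perimeter = 477.64 + 763.03 + 316.43 = 1557.1.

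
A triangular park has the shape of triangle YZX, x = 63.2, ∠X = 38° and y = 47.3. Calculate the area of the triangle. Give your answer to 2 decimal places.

Law of sines: sin Y = y·sin X/x ≈ 0.46077.
Since x ≥ y, only the acute value applies: ∠Y ≈ 27.44°.
Then ∠Z = 180° − ∠X − ∠Y ≈ 114.56°.
Law of sines gives z = x·sin Z/sin X ≈ 93.364.
Area = ½·x·y·sin Z ≈ 1359.4.

area ≈ 1359.42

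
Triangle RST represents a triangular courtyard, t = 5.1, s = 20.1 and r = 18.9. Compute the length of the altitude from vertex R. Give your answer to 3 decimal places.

h_R ≈ 5.070

Semiperimeter p = (18.9 + 20.1 + 5.1)/2 = 22.05.
Heron's formula: area = √(22.05·3.15·1.95·16.95) ≈ 47.914.
The altitude from R has length 2·area/r ≈ 5.0703.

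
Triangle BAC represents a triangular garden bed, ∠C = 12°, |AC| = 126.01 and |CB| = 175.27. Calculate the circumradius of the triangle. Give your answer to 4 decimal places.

By the law of cosines, |BA|² = |AC|² + |CB|² − 2·|AC|·|CB|·cos C = 3391.8, so |BA| ≈ 58.239.
Area = ½·|AC|·|CB|·sin C ≈ 2295.9.
Circumradius = |BA|/(2 sin C) ≈ 140.06.

140.0575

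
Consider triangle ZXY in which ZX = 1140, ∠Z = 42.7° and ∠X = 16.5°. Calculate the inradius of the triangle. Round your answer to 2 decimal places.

r ≈ 120.57

The third angle is ∠Y = 180° − ∠Z − ∠X = 120.80°.
Law of sines: XY = ZX·sin Z/sin Y ≈ 900.04.
Law of sines: YZ = ZX·sin X/sin Y ≈ 376.94.
Area = ½·ZX·XY·sin X ≈ 1.4571e+05.
Semiperimeter s = (900.04+376.94+1140)/2 = 1208.5.
Inradius = area/s = 1.4571e+05/1208.5 ≈ 120.57.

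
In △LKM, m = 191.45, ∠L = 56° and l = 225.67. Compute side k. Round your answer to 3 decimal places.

267.479

Law of sines: sin M = m·sin L/l ≈ 0.70332.
Since l ≥ m, only the acute value applies: ∠M ≈ 44.69°.
Then ∠K = 180° − ∠L − ∠M ≈ 79.31°.
Law of sines gives k = l·sin K/sin L ≈ 267.48.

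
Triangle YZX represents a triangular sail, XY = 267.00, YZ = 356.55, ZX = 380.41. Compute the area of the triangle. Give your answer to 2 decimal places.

Semiperimeter s = (380.41 + 267 + 356.55)/2 = 501.98.
Heron's formula: area = √(501.98·121.57·234.98·145.43) ≈ 45667.

area ≈ 45666.62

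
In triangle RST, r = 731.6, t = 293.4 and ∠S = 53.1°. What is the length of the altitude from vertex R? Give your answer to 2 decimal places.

234.63

By the law of cosines, s² = t² + r² − 2·t·r·cos S = 3.6356e+05, so s ≈ 602.96.
Area = ½·t·r·sin S ≈ 85827.
The altitude from R has length 2·area/r ≈ 234.63.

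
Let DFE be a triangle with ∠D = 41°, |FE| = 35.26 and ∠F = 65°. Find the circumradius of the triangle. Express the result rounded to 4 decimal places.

The third angle is ∠E = 180° − ∠D − ∠F = 74.00°.
Law of sines: |ED| = |FE|·sin F/sin D ≈ 48.71.
Law of sines: |DF| = |FE|·sin E/sin D ≈ 51.663.
Circumradius = |FE|/(2 sin D) ≈ 26.873.

26.8726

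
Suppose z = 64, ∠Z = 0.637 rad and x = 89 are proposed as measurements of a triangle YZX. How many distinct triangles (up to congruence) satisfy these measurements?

x·sin Z = 89·sin(0.637 rad) ≈ 52.94.
Since x sin Z < z < x (52.94 < 64 < 89), two triangles exist.

2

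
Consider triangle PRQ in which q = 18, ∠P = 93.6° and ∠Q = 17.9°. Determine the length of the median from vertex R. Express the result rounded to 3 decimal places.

The third angle is ∠R = 180° − ∠Q − ∠P = 68.50°.
Law of sines: p = q·sin P/sin Q ≈ 58.448.
Law of sines: r = q·sin R/sin Q ≈ 54.489.
Median from R: ½√(2·q² + 2·p² − r²) ≈ 33.583.

33.583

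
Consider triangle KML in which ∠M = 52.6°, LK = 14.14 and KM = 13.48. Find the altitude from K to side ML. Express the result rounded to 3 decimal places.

h_K ≈ 10.709

Law of sines: sin L = KM·sin M/LK ≈ 0.75733.
Since LK ≥ KM, only the acute value applies: ∠L ≈ 49.23°.
Then ∠K = 180° − ∠M − ∠L ≈ 78.17°.
Law of sines gives ML = LK·sin K/sin M ≈ 17.421.
Area = ½·LK·KM·sin K ≈ 93.279.
The altitude from K has length 2·area/ML ≈ 10.709.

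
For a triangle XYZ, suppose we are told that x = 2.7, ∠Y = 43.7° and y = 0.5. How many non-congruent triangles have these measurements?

0

x·sin Y = 2.7·sin(43.7°) ≈ 1.865.
Since y = 0.5 < 1.865 = x sin Y, no triangle exists.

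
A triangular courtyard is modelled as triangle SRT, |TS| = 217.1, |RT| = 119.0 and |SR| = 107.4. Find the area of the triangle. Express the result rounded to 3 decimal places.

area ≈ 3480.706

Semiperimeter s = (119 + 217.1 + 107.4)/2 = 221.75.
Heron's formula: area = √(221.75·102.75·4.65·114.35) ≈ 3480.7.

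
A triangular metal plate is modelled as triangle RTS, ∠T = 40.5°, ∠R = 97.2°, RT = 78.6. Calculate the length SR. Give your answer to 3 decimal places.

The third angle is ∠S = 180° − ∠R − ∠T = 42.30°.
Law of sines: SR = RT·sin T/sin S ≈ 75.848.

75.848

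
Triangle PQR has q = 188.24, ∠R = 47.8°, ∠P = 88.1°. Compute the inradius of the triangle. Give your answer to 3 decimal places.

57.210

The third angle is ∠Q = 180° − ∠R − ∠P = 44.10°.
Law of sines: p = q·sin P/sin Q ≈ 270.34.
Law of sines: r = q·sin R/sin Q ≈ 200.38.
Area = ½·q·p·sin R ≈ 18850.
Semiperimeter s = (270.34+188.24+200.38)/2 = 329.48.
Inradius = area/s = 18850/329.48 ≈ 57.21.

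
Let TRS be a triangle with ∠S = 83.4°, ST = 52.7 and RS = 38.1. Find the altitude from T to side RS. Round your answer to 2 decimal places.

By the law of cosines, TR² = RS² + ST² − 2·RS·ST·cos S = 3767.3, so TR ≈ 61.379.
Area = ½·RS·ST·sin S ≈ 997.28.
The altitude from T has length 2·area/RS ≈ 52.351.

h_T ≈ 52.35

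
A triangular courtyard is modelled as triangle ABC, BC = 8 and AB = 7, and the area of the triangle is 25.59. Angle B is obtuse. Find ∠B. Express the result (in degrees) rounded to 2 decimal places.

∠B ≈ 113.95°

From area = ½·AB·BC·sin B, we get sin B = 2·area/(AB·BC) ≈ 0.91393.
Taking the obtuse solution, ∠B ≈ 113.95°.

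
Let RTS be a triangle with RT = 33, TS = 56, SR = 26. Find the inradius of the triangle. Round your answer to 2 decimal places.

r ≈ 4.49

Semiperimeter s = (56 + 26 + 33)/2 = 57.5.
Heron's formula: area = √(57.5·1.5·31.5·24.5) ≈ 258.
Inradius = area/s = 258/57.5 ≈ 4.4869.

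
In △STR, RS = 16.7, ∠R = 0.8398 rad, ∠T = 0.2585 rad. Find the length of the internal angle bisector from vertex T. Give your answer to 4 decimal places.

The third angle is ∠S = π − ∠T − ∠R = 2.0433 rad.
Law of sines: TR = RS·sin S/sin T ≈ 58.171.
Law of sines: ST = RS·sin R/sin T ≈ 48.638.
The bisector from T has length 2·ST·TR·cos(∠T/2)/(ST+TR) ≈ 52.537.

52.5370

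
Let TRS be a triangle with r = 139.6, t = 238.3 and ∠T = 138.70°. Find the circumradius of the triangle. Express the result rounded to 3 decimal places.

Law of sines: sin R = r·sin T/t ≈ 0.38664.
Since t ≥ r, only the acute value applies: ∠R ≈ 22.75°.
Then ∠S = 180° − ∠T − ∠R ≈ 18.55°.
Law of sines gives s = t·sin S/sin T ≈ 114.89.
Circumradius = t/(2 sin T) ≈ 180.53.

180.530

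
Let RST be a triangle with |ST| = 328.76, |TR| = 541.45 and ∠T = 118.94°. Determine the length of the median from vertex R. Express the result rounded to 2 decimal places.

By the law of cosines, |RS|² = |ST|² + |TR|² − 2·|ST|·|TR|·cos T = 5.7352e+05, so |RS| ≈ 757.31.
Median from R: ½√(2·|TR|² + 2·|RS|² − |ST|²) ≈ 637.44.

m_R ≈ 637.44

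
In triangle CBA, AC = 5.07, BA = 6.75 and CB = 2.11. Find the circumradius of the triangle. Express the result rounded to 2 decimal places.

By the law of cosines, cos C = (AC² + CB² − BA²) / (2·AC·CB) ≈ -0.72004, so ∠C ≈ 136.06°.
Circumradius = BA/(2 sin C) ≈ 4.8636.

R ≈ 4.86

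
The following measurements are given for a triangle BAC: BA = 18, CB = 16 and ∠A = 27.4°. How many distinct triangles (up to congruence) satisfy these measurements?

BA·sin A = 18·sin(27.4°) ≈ 8.284.
Since BA sin A < CB < BA (8.284 < 16 < 18), two triangles exist.

2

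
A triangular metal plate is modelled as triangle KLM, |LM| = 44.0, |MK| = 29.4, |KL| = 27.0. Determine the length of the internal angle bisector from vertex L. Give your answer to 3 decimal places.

t_L ≈ 31.374

By the law of cosines, cos L = (|KL|² + |LM|² − |MK|²) / (2·|KL|·|LM|) ≈ 0.75785, so ∠L ≈ 0.7108 rad.
The bisector from L has length 2·|KL|·|LM|·cos(∠L/2)/(|KL|+|LM|) ≈ 31.374.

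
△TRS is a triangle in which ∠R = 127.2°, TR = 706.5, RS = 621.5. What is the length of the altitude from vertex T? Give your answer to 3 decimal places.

By the law of cosines, ST² = TR² + RS² − 2·TR·RS·cos R = 1.4164e+06, so ST ≈ 1190.1.
Area = ½·TR·RS·sin R ≈ 1.7487e+05.
The altitude from T has length 2·area/RS ≈ 562.75.

h_T ≈ 562.748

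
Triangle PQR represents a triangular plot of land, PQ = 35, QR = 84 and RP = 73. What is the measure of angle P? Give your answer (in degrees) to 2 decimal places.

∠P ≈ 95.64°

By the law of cosines, cos P = (RP² + PQ² − QR²) / (2·RP·PQ) ≈ -0.09824, so ∠P ≈ 95.64°.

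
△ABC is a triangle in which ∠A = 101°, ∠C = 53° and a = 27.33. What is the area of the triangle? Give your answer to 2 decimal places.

area ≈ 133.20

The third angle is ∠B = 180° − ∠C − ∠A = 26.00°.
Law of sines: b = a·sin B/sin A ≈ 12.205.
Law of sines: c = a·sin C/sin A ≈ 22.235.
Area = ½·a·b·sin C ≈ 133.2.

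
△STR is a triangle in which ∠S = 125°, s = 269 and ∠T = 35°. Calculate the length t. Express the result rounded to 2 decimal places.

188.36

The third angle is ∠R = 180° − ∠S − ∠T = 20.00°.
Law of sines: t = s·sin T/sin S ≈ 188.36.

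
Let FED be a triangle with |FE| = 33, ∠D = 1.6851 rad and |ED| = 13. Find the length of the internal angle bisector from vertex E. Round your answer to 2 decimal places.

Law of sines: sin F = |ED|·sin D/|FE| ≈ 0.39137.
Since |FE| ≥ |ED|, only the acute value applies: ∠F ≈ 0.4021 rad.
Then ∠E = π − ∠D − ∠F ≈ 1.0544 rad.
Law of sines gives |DF| = |FE|·sin E/sin D ≈ 28.885.
The bisector from E has length 2·|FE|·|ED|·cos(∠E/2)/(|FE|+|ED|) ≈ 16.12.

16.12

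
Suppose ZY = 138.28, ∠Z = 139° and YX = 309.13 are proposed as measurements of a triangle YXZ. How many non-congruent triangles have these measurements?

1

ZY·sin Z = 138.28·sin(139°) ≈ 90.72.
Since ∠Z is not acute, a triangle exists only if YX > ZY; here YX > ZY, so there is exactly one triangle.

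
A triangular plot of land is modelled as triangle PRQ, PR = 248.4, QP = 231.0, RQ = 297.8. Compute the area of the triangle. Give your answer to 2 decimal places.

Semiperimeter s = (297.8 + 231 + 248.4)/2 = 388.6.
Heron's formula: area = √(388.6·90.8·157.6·140.2) ≈ 27922.

area ≈ 27921.99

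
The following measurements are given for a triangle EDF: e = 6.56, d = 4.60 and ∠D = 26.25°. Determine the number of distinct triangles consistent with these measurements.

e·sin D = 6.56·sin(26.25°) ≈ 2.901.
Since e sin D < d < e (2.901 < 4.60 < 6.56), two triangles exist.

2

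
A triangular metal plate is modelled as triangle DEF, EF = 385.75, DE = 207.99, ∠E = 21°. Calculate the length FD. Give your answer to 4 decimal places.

205.5641

By the law of cosines, FD² = DE² + EF² − 2·DE·EF·cos E = 42257, so FD ≈ 205.56.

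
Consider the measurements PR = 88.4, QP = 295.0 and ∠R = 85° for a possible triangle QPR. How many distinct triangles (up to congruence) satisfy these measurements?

PR·sin R = 88.4·sin(85°) ≈ 88.06.
Since QP ≥ PR, exactly one triangle exists.

1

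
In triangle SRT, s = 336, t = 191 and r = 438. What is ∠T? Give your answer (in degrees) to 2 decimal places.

24.30

By the law of cosines, cos T = (s² + r² − t²) / (2·s·r) ≈ 0.91140, so ∠T ≈ 24.30°.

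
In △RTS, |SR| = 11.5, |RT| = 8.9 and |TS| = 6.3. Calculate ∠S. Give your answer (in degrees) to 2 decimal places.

By the law of cosines, cos S = (|TS|² + |SR|² − |RT|²) / (2·|TS|·|SR|) ≈ 0.63996, so ∠S ≈ 50.21°.

∠S ≈ 50.21°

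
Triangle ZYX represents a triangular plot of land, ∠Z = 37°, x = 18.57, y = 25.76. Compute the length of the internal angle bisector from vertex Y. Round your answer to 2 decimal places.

t_Y ≈ 11.21

By the law of cosines, z² = y² + x² − 2·y·x·cos Z = 244.35, so z ≈ 15.632.
Law of cosines again: cos Y = (x² + z² − y²)/(2·x·z) ≈ -0.12813, so ∠Y ≈ 97.36°.
The bisector from Y has length 2·x·z·cos(∠Y/2)/(x+z) ≈ 11.208.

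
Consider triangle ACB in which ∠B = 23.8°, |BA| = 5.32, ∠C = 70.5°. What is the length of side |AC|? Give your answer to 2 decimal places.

2.28

The third angle is ∠A = 180° − ∠C − ∠B = 85.70°.
Law of sines: |AC| = |BA|·sin B/sin C ≈ 2.2775.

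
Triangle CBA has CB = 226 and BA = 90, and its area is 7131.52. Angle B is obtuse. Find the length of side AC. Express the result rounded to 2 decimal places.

296.95

From area = ½·CB·BA·sin B, we get sin B = 2·area/(CB·BA) ≈ 0.70123.
Taking the obtuse solution, ∠B ≈ 135.47°.
Law of cosines then gives AC ≈ 296.95.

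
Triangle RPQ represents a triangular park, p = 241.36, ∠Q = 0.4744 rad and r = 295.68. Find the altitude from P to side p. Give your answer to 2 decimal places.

By the law of cosines, q² = r² + p² − 2·r·p·cos Q = 18713, so q ≈ 136.79.
Area = ½·r·p·sin Q ≈ 16300.
The altitude from P has length 2·area/p ≈ 135.07.

h_P ≈ 135.07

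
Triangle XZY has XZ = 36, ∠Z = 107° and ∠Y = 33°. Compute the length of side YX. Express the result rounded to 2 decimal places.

The third angle is ∠X = 180° − ∠Z − ∠Y = 40.00°.
Law of sines: YX = XZ·sin Z/sin Y ≈ 63.211.

63.21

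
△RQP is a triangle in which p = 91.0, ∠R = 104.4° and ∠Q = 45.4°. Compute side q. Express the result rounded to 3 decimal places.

The third angle is ∠P = 180° − ∠R − ∠Q = 30.20°.
Law of sines: q = p·sin Q/sin P ≈ 128.81.

128.811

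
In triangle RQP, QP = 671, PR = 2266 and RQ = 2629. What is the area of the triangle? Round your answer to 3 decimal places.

area ≈ 684083.621

Semiperimeter s = (671 + 2266 + 2629)/2 = 2783.
Heron's formula: area = √(2783·2112·517·154) ≈ 6.8408e+05.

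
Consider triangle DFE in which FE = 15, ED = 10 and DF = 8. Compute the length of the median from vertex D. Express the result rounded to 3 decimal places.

Median from D: ½√(2·ED² + 2·DF² − FE²) ≈ 5.0744.

m_D ≈ 5.074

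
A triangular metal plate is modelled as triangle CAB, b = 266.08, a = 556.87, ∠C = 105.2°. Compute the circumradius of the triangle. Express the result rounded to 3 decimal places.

R ≈ 350.875

By the law of cosines, c² = a² + b² − 2·a·b·cos C = 4.586e+05, so c ≈ 677.2.
Area = ½·a·b·sin C ≈ 71494.
Circumradius = c/(2 sin C) ≈ 350.88.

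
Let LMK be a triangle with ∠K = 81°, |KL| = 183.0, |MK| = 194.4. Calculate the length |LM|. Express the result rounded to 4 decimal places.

By the law of cosines, |LM|² = |MK|² + |KL|² − 2·|MK|·|KL|·cos K = 60150, so |LM| ≈ 245.25.

245.2549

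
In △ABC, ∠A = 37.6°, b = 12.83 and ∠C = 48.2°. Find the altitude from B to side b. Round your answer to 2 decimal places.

The third angle is ∠B = 180° − ∠C − ∠A = 94.20°.
Law of sines: a = b·sin A/sin B ≈ 7.8492.
Law of sines: c = b·sin C/sin B ≈ 9.5902.
Area = ½·b·a·sin C ≈ 37.537.
The altitude from B has length 2·area/b ≈ 5.8514.

h_B ≈ 5.85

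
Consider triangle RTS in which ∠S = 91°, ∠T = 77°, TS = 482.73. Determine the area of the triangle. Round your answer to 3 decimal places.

545955.764

The third angle is ∠R = 180° − ∠T − ∠S = 12.00°.
Law of sines: SR = TS·sin T/sin R ≈ 2262.3.
Law of sines: RT = TS·sin S/sin R ≈ 2321.4.
Area = ½·TS·SR·sin S ≈ 5.4596e+05.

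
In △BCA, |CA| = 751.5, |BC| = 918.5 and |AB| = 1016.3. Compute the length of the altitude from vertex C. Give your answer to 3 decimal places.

Semiperimeter s = (751.5 + 1016.3 + 918.5)/2 = 1343.2.
Heron's formula: area = √(1343.2·591.65·326.85·424.65) ≈ 3.3211e+05.
The altitude from C has length 2·area/|AB| ≈ 653.57.

653.571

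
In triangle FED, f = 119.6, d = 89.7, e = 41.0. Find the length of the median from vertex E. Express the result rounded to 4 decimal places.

103.7057

Median from E: ½√(2·d² + 2·f² − e²) ≈ 103.71.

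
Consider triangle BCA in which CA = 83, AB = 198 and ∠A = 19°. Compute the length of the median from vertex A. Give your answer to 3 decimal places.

By the law of cosines, BC² = CA² + AB² − 2·CA·AB·cos A = 15016, so BC ≈ 122.54.
Median from A: ½√(2·CA² + 2·AB² − BC²) ≈ 138.9.

138.898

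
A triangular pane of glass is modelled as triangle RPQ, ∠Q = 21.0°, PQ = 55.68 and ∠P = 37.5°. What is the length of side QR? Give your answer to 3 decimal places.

39.754

The third angle is ∠R = 180° − ∠P − ∠Q = 121.50°.
Law of sines: QR = PQ·sin P/sin R ≈ 39.754.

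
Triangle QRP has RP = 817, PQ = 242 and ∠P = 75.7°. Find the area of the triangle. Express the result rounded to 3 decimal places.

95793.988

Area = ½·RP·PQ·sin P ≈ 95794.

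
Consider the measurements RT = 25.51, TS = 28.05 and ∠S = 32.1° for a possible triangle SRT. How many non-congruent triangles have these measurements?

2

TS·sin S = 28.05·sin(32.1°) ≈ 14.91.
Since TS sin S < RT < TS (14.91 < 25.51 < 28.05), two triangles exist.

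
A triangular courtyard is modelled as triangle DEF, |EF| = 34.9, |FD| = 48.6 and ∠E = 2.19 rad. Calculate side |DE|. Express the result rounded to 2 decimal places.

Law of sines: sin D = |EF|·sin E/|FD| ≈ 0.58478.
Since |FD| ≥ |EF|, only the acute value applies: ∠D ≈ 0.625 rad.
Then ∠F = π − ∠E − ∠D ≈ 0.327 rad.
Law of sines gives |DE| = |FD|·sin F/sin E ≈ 19.168.

19.17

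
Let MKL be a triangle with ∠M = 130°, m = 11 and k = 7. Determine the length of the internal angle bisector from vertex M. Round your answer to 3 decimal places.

t_M ≈ 2.495

Law of sines: sin K = k·sin M/m ≈ 0.48748.
Since m ≥ k, only the acute value applies: ∠K ≈ 29.18°.
Then ∠L = 180° − ∠M − ∠K ≈ 20.82°.
Law of sines gives l = m·sin L/sin M ≈ 5.1049.
The bisector from M has length 2·k·l·cos(∠M/2)/(k+l) ≈ 2.4952.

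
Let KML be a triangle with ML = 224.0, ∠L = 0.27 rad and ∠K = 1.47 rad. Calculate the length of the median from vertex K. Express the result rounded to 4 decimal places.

m_K ≈ 117.8349

The third angle is ∠M = π − ∠L − ∠K = 1.402 rad.
Law of sines: LK = ML·sin M/sin K ≈ 221.93.
Law of sines: KM = ML·sin L/sin K ≈ 60.053.
Median from K: ½√(2·LK² + 2·KM² − ML²) ≈ 117.83.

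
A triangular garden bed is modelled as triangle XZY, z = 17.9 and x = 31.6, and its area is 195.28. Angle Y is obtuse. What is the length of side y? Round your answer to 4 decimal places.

46.2308

From area = ½·x·z·sin Y, we get sin Y = 2·area/(x·z) ≈ 0.69047.
Taking the obtuse solution, ∠Y ≈ 136.33°.
Law of cosines then gives y ≈ 46.231.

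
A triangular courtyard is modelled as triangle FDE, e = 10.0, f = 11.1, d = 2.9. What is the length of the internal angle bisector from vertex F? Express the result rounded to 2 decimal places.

t_F ≈ 2.74

By the law of cosines, cos F = (d² + e² − f²) / (2·d·e) ≈ -0.25517, so ∠F ≈ 104.78°.
The bisector from F has length 2·d·e·cos(∠F/2)/(d+e) ≈ 2.7438.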